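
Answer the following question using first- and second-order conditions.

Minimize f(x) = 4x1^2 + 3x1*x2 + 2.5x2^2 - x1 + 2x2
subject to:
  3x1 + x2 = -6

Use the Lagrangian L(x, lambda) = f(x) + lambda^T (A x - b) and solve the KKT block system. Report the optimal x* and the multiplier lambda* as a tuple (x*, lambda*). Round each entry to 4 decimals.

Form the Lagrangian:
  L(x, lambda) = (1/2) x^T Q x + c^T x + lambda^T (A x - b)
Stationarity (grad_x L = 0): Q x + c + A^T lambda = 0.
Primal feasibility: A x = b.

This gives the KKT block system:
  [ Q   A^T ] [ x     ]   [-c ]
  [ A    0  ] [ lambda ] = [ b ]

Solving the linear system:
  x*      = (-1.8571, -0.4286)
  lambda* = (5.7143)
  f(x*)   = 17.6429

x* = (-1.8571, -0.4286), lambda* = (5.7143)


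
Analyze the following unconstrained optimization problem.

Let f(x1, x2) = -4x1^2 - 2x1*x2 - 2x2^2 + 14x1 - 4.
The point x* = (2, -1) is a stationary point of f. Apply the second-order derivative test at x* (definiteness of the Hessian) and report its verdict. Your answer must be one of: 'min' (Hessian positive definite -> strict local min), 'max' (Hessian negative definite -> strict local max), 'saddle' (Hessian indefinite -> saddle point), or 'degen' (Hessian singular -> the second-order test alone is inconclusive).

Compute the Hessian H = grad^2 f:
  H = [[-8, -2], [-2, -4]]
Verify stationarity: grad f(x*) = H x* + g = (0, 0).
Eigenvalues of H: -8.8284, -3.1716.
Both eigenvalues < 0, so H is negative definite -> x* is a strict local max.

max


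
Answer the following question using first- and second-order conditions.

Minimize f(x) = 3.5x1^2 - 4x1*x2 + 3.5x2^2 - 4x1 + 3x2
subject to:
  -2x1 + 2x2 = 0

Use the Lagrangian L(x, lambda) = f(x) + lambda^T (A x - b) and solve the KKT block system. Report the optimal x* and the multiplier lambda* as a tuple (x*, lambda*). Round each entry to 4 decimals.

Form the Lagrangian:
  L(x, lambda) = (1/2) x^T Q x + c^T x + lambda^T (A x - b)
Stationarity (grad_x L = 0): Q x + c + A^T lambda = 0.
Primal feasibility: A x = b.

This gives the KKT block system:
  [ Q   A^T ] [ x     ]   [-c ]
  [ A    0  ] [ lambda ] = [ b ]

Solving the linear system:
  x*      = (0.1667, 0.1667)
  lambda* = (-1.75)
  f(x*)   = -0.0833

x* = (0.1667, 0.1667), lambda* = (-1.75)


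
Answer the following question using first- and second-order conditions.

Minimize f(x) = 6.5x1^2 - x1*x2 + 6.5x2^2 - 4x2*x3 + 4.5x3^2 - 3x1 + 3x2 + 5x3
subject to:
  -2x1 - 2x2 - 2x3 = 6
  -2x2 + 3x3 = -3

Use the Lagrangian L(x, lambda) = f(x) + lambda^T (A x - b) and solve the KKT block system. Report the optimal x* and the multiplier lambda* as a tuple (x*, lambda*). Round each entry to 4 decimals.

Form the Lagrangian:
  L(x, lambda) = (1/2) x^T Q x + c^T x + lambda^T (A x - b)
Stationarity (grad_x L = 0): Q x + c + A^T lambda = 0.
Primal feasibility: A x = b.

This gives the KKT block system:
  [ Q   A^T ] [ x     ]   [-c ]
  [ A    0  ] [ lambda ] = [ b ]

Solving the linear system:
  x*      = (-0.2174, -1.0696, -1.713)
  lambda* = (-2.3783, 0.4609)
  f(x*)   = 2.2652

x* = (-0.2174, -1.0696, -1.713), lambda* = (-2.3783, 0.4609)


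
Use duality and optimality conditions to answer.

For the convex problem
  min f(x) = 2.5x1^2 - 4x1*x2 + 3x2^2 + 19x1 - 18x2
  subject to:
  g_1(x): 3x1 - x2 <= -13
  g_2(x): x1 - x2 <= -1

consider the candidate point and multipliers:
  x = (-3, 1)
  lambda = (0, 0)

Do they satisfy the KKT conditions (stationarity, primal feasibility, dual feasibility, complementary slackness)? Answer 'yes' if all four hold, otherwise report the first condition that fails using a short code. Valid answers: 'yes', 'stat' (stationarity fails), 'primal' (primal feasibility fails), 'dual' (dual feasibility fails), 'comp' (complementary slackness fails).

Gradient of f: grad f(x) = Q x + c = (0, 0)
Constraint values g_i(x) = a_i^T x - b_i:
  g_1((-3, 1)) = 3
  g_2((-3, 1)) = -3
Stationarity residual: grad f(x) + sum_i lambda_i a_i = (0, 0)
  -> stationarity OK
Primal feasibility (all g_i <= 0): FAILS
Dual feasibility (all lambda_i >= 0): OK
Complementary slackness (lambda_i * g_i(x) = 0 for all i): OK

Verdict: the first failing condition is primal_feasibility -> primal.

primal


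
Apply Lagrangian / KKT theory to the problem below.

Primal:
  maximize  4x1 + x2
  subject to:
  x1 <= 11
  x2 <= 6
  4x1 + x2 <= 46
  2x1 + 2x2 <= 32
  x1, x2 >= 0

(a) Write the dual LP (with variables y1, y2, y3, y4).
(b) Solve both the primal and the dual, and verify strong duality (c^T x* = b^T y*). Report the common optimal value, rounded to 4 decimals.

The standard primal-dual pair for 'max c^T x s.t. A x <= b, x >= 0' is:
  Dual:  min b^T y  s.t.  A^T y >= c,  y >= 0.

So the dual LP is:
  minimize  11y1 + 6y2 + 46y3 + 32y4
  subject to:
    y1 + 4y3 + 2y4 >= 4
    y2 + y3 + 2y4 >= 1
    y1, y2, y3, y4 >= 0

Solving the primal: x* = (10, 6).
  primal value c^T x* = 46.
Solving the dual: y* = (0, 0, 1, 0).
  dual value b^T y* = 46.
Strong duality: c^T x* = b^T y*. Confirmed.

46


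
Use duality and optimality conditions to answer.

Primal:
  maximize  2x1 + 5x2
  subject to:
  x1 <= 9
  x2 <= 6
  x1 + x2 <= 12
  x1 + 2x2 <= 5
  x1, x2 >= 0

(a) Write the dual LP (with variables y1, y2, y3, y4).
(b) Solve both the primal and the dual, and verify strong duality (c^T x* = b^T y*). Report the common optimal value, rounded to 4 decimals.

The standard primal-dual pair for 'max c^T x s.t. A x <= b, x >= 0' is:
  Dual:  min b^T y  s.t.  A^T y >= c,  y >= 0.

So the dual LP is:
  minimize  9y1 + 6y2 + 12y3 + 5y4
  subject to:
    y1 + y3 + y4 >= 2
    y2 + y3 + 2y4 >= 5
    y1, y2, y3, y4 >= 0

Solving the primal: x* = (0, 2.5).
  primal value c^T x* = 12.5.
Solving the dual: y* = (0, 0, 0, 2.5).
  dual value b^T y* = 12.5.
Strong duality: c^T x* = b^T y*. Confirmed.

12.5


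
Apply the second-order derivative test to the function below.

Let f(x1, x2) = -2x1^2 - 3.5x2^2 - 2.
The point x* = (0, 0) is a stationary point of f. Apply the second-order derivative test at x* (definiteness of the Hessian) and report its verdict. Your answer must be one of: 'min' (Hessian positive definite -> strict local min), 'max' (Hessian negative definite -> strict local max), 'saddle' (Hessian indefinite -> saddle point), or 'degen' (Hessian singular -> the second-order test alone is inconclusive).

Compute the Hessian H = grad^2 f:
  H = [[-4, 0], [0, -7]]
Verify stationarity: grad f(x*) = H x* + g = (0, 0).
Eigenvalues of H: -7, -4.
Both eigenvalues < 0, so H is negative definite -> x* is a strict local max.

max


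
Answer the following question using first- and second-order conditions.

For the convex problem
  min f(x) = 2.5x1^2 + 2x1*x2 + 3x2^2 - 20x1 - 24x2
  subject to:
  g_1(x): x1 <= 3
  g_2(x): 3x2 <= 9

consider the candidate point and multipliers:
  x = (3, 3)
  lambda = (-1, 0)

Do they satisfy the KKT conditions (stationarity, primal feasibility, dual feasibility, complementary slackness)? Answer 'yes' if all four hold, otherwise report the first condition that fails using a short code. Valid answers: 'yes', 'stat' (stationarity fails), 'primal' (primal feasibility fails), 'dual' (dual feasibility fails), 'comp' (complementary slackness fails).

Gradient of f: grad f(x) = Q x + c = (1, 0)
Constraint values g_i(x) = a_i^T x - b_i:
  g_1((3, 3)) = 0
  g_2((3, 3)) = 0
Stationarity residual: grad f(x) + sum_i lambda_i a_i = (0, 0)
  -> stationarity OK
Primal feasibility (all g_i <= 0): OK
Dual feasibility (all lambda_i >= 0): FAILS
Complementary slackness (lambda_i * g_i(x) = 0 for all i): OK

Verdict: the first failing condition is dual_feasibility -> dual.

dual


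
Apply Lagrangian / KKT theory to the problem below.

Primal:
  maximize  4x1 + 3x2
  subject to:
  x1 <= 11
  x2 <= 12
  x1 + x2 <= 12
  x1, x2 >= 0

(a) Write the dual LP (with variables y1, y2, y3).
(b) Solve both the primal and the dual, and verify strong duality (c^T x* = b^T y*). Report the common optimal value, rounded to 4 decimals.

The standard primal-dual pair for 'max c^T x s.t. A x <= b, x >= 0' is:
  Dual:  min b^T y  s.t.  A^T y >= c,  y >= 0.

So the dual LP is:
  minimize  11y1 + 12y2 + 12y3
  subject to:
    y1 + y3 >= 4
    y2 + y3 >= 3
    y1, y2, y3 >= 0

Solving the primal: x* = (11, 1).
  primal value c^T x* = 47.
Solving the dual: y* = (1, 0, 3).
  dual value b^T y* = 47.
Strong duality: c^T x* = b^T y*. Confirmed.

47


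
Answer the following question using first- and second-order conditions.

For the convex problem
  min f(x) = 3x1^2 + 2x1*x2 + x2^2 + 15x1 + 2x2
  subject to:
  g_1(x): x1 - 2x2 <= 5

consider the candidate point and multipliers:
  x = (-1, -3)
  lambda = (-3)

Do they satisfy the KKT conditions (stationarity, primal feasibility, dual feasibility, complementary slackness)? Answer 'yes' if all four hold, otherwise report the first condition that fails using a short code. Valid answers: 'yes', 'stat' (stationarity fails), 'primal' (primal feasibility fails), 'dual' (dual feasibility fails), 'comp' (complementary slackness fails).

Gradient of f: grad f(x) = Q x + c = (3, -6)
Constraint values g_i(x) = a_i^T x - b_i:
  g_1((-1, -3)) = 0
Stationarity residual: grad f(x) + sum_i lambda_i a_i = (0, 0)
  -> stationarity OK
Primal feasibility (all g_i <= 0): OK
Dual feasibility (all lambda_i >= 0): FAILS
Complementary slackness (lambda_i * g_i(x) = 0 for all i): OK

Verdict: the first failing condition is dual_feasibility -> dual.

dual


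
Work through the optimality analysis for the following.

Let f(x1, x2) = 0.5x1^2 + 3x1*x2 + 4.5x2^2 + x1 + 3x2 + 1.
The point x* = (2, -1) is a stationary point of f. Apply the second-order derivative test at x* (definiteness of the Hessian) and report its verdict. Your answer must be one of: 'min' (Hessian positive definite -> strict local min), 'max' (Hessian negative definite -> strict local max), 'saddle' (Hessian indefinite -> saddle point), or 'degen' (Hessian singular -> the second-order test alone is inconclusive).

Compute the Hessian H = grad^2 f:
  H = [[1, 3], [3, 9]]
Verify stationarity: grad f(x*) = H x* + g = (0, 0).
Eigenvalues of H: 0, 10.
H has a zero eigenvalue (singular; positive semidefinite but not definite), so H is neither positive definite, negative definite, nor indefinite. The second-order test alone is inconclusive -> degen.
(Indeed, f is constant along the null direction of H through x*, so x* is not a strict local extremum.)

degen


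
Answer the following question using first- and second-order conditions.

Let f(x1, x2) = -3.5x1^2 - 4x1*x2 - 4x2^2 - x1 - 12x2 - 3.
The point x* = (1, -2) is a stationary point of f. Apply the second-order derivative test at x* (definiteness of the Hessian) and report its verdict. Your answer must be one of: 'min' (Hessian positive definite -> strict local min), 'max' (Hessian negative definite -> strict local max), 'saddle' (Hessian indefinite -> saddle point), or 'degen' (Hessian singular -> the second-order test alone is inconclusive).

Compute the Hessian H = grad^2 f:
  H = [[-7, -4], [-4, -8]]
Verify stationarity: grad f(x*) = H x* + g = (0, 0).
Eigenvalues of H: -11.5311, -3.4689.
Both eigenvalues < 0, so H is negative definite -> x* is a strict local max.

max


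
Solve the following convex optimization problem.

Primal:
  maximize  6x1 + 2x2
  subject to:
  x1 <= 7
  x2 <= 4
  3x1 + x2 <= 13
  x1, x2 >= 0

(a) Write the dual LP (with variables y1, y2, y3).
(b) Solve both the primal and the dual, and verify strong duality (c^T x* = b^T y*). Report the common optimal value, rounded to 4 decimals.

The standard primal-dual pair for 'max c^T x s.t. A x <= b, x >= 0' is:
  Dual:  min b^T y  s.t.  A^T y >= c,  y >= 0.

So the dual LP is:
  minimize  7y1 + 4y2 + 13y3
  subject to:
    y1 + 3y3 >= 6
    y2 + y3 >= 2
    y1, y2, y3 >= 0

Solving the primal: x* = (4.3333, 0).
  primal value c^T x* = 26.
Solving the dual: y* = (0, 0, 2).
  dual value b^T y* = 26.
Strong duality: c^T x* = b^T y*. Confirmed.

26


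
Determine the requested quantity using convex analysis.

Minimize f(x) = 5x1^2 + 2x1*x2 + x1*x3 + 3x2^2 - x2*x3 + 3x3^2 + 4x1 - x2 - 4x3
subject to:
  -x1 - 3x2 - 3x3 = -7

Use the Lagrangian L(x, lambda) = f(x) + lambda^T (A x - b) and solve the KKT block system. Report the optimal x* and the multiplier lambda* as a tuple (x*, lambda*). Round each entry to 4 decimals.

Form the Lagrangian:
  L(x, lambda) = (1/2) x^T Q x + c^T x + lambda^T (A x - b)
Stationarity (grad_x L = 0): Q x + c + A^T lambda = 0.
Primal feasibility: A x = b.

This gives the KKT block system:
  [ Q   A^T ] [ x     ]   [-c ]
  [ A    0  ] [ lambda ] = [ b ]

Solving the linear system:
  x*      = (-0.6707, 1.1121, 1.4448)
  lambda* = (0.9621)
  f(x*)   = -1.4198

x* = (-0.6707, 1.1121, 1.4448), lambda* = (0.9621)


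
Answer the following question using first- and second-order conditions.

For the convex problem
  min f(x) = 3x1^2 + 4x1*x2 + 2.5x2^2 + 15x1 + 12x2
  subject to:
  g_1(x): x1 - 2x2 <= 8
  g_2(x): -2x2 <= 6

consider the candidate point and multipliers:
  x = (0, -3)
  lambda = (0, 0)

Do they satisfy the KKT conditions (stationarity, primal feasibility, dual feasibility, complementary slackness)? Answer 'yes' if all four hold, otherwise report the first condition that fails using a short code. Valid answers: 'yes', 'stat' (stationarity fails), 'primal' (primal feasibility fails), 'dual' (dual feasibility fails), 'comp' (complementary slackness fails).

Gradient of f: grad f(x) = Q x + c = (3, -3)
Constraint values g_i(x) = a_i^T x - b_i:
  g_1((0, -3)) = -2
  g_2((0, -3)) = 0
Stationarity residual: grad f(x) + sum_i lambda_i a_i = (3, -3)
  -> stationarity FAILS
Primal feasibility (all g_i <= 0): OK
Dual feasibility (all lambda_i >= 0): OK
Complementary slackness (lambda_i * g_i(x) = 0 for all i): OK

Verdict: the first failing condition is stationarity -> stat.

stat


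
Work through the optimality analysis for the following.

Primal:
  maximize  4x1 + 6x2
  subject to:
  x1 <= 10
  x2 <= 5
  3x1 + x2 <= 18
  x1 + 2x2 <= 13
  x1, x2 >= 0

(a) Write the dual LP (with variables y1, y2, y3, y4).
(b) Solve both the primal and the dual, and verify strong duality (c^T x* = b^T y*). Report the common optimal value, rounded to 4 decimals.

The standard primal-dual pair for 'max c^T x s.t. A x <= b, x >= 0' is:
  Dual:  min b^T y  s.t.  A^T y >= c,  y >= 0.

So the dual LP is:
  minimize  10y1 + 5y2 + 18y3 + 13y4
  subject to:
    y1 + 3y3 + y4 >= 4
    y2 + y3 + 2y4 >= 6
    y1, y2, y3, y4 >= 0

Solving the primal: x* = (4.6, 4.2).
  primal value c^T x* = 43.6.
Solving the dual: y* = (0, 0, 0.4, 2.8).
  dual value b^T y* = 43.6.
Strong duality: c^T x* = b^T y*. Confirmed.

43.6


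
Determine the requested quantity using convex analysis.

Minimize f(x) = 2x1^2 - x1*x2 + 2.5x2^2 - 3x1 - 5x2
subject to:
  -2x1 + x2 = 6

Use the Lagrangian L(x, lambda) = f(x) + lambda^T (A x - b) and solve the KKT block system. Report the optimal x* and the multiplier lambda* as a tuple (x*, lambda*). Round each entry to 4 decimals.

Form the Lagrangian:
  L(x, lambda) = (1/2) x^T Q x + c^T x + lambda^T (A x - b)
Stationarity (grad_x L = 0): Q x + c + A^T lambda = 0.
Primal feasibility: A x = b.

This gives the KKT block system:
  [ Q   A^T ] [ x     ]   [-c ]
  [ A    0  ] [ lambda ] = [ b ]

Solving the linear system:
  x*      = (-2.05, 1.9)
  lambda* = (-6.55)
  f(x*)   = 17.975

x* = (-2.05, 1.9), lambda* = (-6.55)


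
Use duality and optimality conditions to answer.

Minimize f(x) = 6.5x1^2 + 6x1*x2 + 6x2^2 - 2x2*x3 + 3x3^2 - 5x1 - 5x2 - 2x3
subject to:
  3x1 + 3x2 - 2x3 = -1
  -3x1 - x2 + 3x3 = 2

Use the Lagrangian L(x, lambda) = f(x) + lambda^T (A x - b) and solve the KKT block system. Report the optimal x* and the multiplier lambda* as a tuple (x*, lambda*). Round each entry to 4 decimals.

Form the Lagrangian:
  L(x, lambda) = (1/2) x^T Q x + c^T x + lambda^T (A x - b)
Stationarity (grad_x L = 0): Q x + c + A^T lambda = 0.
Primal feasibility: A x = b.

This gives the KKT block system:
  [ Q   A^T ] [ x     ]   [-c ]
  [ A    0  ] [ lambda ] = [ b ]

Solving the linear system:
  x*      = (0.0256, 0.1319, 0.7362)
  lambda* = (1.7222, 0.4302)
  f(x*)   = -0.6991

x* = (0.0256, 0.1319, 0.7362), lambda* = (1.7222, 0.4302)


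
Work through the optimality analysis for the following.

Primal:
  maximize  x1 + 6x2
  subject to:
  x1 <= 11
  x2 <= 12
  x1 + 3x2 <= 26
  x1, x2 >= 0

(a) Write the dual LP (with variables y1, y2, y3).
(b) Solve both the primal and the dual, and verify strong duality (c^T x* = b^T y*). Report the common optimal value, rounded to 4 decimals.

The standard primal-dual pair for 'max c^T x s.t. A x <= b, x >= 0' is:
  Dual:  min b^T y  s.t.  A^T y >= c,  y >= 0.

So the dual LP is:
  minimize  11y1 + 12y2 + 26y3
  subject to:
    y1 + y3 >= 1
    y2 + 3y3 >= 6
    y1, y2, y3 >= 0

Solving the primal: x* = (0, 8.6667).
  primal value c^T x* = 52.
Solving the dual: y* = (0, 0, 2).
  dual value b^T y* = 52.
Strong duality: c^T x* = b^T y*. Confirmed.

52


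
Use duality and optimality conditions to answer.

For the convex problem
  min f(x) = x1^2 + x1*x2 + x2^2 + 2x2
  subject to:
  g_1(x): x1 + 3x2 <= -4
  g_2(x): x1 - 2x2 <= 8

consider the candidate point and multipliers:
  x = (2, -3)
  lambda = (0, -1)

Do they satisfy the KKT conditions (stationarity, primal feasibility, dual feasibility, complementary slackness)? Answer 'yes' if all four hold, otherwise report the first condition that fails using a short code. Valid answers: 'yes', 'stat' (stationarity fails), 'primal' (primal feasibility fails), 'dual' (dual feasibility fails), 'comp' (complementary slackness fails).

Gradient of f: grad f(x) = Q x + c = (1, -2)
Constraint values g_i(x) = a_i^T x - b_i:
  g_1((2, -3)) = -3
  g_2((2, -3)) = 0
Stationarity residual: grad f(x) + sum_i lambda_i a_i = (0, 0)
  -> stationarity OK
Primal feasibility (all g_i <= 0): OK
Dual feasibility (all lambda_i >= 0): FAILS
Complementary slackness (lambda_i * g_i(x) = 0 for all i): OK

Verdict: the first failing condition is dual_feasibility -> dual.

dual


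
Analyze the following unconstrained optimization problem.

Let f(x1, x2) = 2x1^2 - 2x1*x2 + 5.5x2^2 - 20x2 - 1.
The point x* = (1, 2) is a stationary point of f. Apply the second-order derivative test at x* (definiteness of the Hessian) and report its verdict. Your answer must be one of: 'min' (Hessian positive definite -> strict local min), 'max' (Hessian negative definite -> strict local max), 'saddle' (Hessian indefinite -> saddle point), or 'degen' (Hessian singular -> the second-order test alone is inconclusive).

Compute the Hessian H = grad^2 f:
  H = [[4, -2], [-2, 11]]
Verify stationarity: grad f(x*) = H x* + g = (0, 0).
Eigenvalues of H: 3.4689, 11.5311.
Both eigenvalues > 0, so H is positive definite -> x* is a strict local min.

min


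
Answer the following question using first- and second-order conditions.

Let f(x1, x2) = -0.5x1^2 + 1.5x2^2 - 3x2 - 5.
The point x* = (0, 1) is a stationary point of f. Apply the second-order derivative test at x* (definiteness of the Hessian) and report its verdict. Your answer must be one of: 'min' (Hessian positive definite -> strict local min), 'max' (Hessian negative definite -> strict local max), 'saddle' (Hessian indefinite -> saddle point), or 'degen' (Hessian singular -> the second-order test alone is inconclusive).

Compute the Hessian H = grad^2 f:
  H = [[-1, 0], [0, 3]]
Verify stationarity: grad f(x*) = H x* + g = (0, 0).
Eigenvalues of H: -1, 3.
Eigenvalues have mixed signs, so H is indefinite -> x* is a saddle point.

saddle


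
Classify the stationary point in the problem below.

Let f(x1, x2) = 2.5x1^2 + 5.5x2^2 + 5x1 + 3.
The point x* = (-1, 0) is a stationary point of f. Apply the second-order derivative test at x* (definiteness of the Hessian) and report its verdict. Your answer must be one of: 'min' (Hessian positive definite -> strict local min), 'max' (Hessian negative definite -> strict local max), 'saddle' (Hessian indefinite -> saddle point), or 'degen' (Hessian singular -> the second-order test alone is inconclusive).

Compute the Hessian H = grad^2 f:
  H = [[5, 0], [0, 11]]
Verify stationarity: grad f(x*) = H x* + g = (0, 0).
Eigenvalues of H: 5, 11.
Both eigenvalues > 0, so H is positive definite -> x* is a strict local min.

min


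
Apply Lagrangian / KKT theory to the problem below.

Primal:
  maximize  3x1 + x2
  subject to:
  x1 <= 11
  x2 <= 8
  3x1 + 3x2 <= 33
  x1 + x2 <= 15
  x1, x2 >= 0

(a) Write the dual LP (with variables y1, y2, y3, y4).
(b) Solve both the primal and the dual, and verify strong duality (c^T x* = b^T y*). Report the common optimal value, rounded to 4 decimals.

The standard primal-dual pair for 'max c^T x s.t. A x <= b, x >= 0' is:
  Dual:  min b^T y  s.t.  A^T y >= c,  y >= 0.

So the dual LP is:
  minimize  11y1 + 8y2 + 33y3 + 15y4
  subject to:
    y1 + 3y3 + y4 >= 3
    y2 + 3y3 + y4 >= 1
    y1, y2, y3, y4 >= 0

Solving the primal: x* = (11, 0).
  primal value c^T x* = 33.
Solving the dual: y* = (2, 0, 0.3333, 0).
  dual value b^T y* = 33.
Strong duality: c^T x* = b^T y*. Confirmed.

33


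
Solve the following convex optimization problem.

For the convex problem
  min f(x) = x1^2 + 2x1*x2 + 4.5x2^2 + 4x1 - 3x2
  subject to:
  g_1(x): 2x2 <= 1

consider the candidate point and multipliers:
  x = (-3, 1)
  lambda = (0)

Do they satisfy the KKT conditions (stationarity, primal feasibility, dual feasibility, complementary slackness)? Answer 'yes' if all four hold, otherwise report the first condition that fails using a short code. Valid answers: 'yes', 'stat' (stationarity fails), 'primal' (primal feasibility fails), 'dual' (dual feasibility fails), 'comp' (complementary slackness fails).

Gradient of f: grad f(x) = Q x + c = (0, 0)
Constraint values g_i(x) = a_i^T x - b_i:
  g_1((-3, 1)) = 1
Stationarity residual: grad f(x) + sum_i lambda_i a_i = (0, 0)
  -> stationarity OK
Primal feasibility (all g_i <= 0): FAILS
Dual feasibility (all lambda_i >= 0): OK
Complementary slackness (lambda_i * g_i(x) = 0 for all i): OK

Verdict: the first failing condition is primal_feasibility -> primal.

primal


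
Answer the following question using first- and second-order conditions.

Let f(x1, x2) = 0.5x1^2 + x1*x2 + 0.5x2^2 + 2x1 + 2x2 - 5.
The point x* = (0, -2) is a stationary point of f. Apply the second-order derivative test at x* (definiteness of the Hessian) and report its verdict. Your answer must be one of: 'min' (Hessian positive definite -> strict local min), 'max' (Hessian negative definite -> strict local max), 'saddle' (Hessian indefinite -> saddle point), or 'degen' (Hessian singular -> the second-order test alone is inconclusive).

Compute the Hessian H = grad^2 f:
  H = [[1, 1], [1, 1]]
Verify stationarity: grad f(x*) = H x* + g = (0, 0).
Eigenvalues of H: 0, 2.
H has a zero eigenvalue (singular; positive semidefinite but not definite), so H is neither positive definite, negative definite, nor indefinite. The second-order test alone is inconclusive -> degen.
(Indeed, f is constant along the null direction of H through x*, so x* is not a strict local extremum.)

degen


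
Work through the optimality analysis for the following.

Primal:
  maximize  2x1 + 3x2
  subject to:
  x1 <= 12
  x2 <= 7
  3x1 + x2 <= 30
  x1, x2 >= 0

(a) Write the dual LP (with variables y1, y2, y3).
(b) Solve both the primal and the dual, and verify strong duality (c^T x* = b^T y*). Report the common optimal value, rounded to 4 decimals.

The standard primal-dual pair for 'max c^T x s.t. A x <= b, x >= 0' is:
  Dual:  min b^T y  s.t.  A^T y >= c,  y >= 0.

So the dual LP is:
  minimize  12y1 + 7y2 + 30y3
  subject to:
    y1 + 3y3 >= 2
    y2 + y3 >= 3
    y1, y2, y3 >= 0

Solving the primal: x* = (7.6667, 7).
  primal value c^T x* = 36.3333.
Solving the dual: y* = (0, 2.3333, 0.6667).
  dual value b^T y* = 36.3333.
Strong duality: c^T x* = b^T y*. Confirmed.

36.3333


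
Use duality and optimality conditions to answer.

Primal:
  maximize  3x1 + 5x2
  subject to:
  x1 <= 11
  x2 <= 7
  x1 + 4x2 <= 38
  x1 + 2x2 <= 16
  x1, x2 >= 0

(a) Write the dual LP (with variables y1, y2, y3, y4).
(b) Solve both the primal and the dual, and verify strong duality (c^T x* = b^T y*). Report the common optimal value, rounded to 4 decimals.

The standard primal-dual pair for 'max c^T x s.t. A x <= b, x >= 0' is:
  Dual:  min b^T y  s.t.  A^T y >= c,  y >= 0.

So the dual LP is:
  minimize  11y1 + 7y2 + 38y3 + 16y4
  subject to:
    y1 + y3 + y4 >= 3
    y2 + 4y3 + 2y4 >= 5
    y1, y2, y3, y4 >= 0

Solving the primal: x* = (11, 2.5).
  primal value c^T x* = 45.5.
Solving the dual: y* = (0.5, 0, 0, 2.5).
  dual value b^T y* = 45.5.
Strong duality: c^T x* = b^T y*. Confirmed.

45.5


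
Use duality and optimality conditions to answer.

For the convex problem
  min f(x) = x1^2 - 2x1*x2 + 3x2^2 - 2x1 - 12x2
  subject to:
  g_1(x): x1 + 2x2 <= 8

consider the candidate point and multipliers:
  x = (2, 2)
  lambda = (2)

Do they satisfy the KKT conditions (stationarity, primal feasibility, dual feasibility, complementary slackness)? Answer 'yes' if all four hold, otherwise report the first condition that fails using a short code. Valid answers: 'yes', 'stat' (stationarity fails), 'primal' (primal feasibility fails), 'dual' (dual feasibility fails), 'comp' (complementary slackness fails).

Gradient of f: grad f(x) = Q x + c = (-2, -4)
Constraint values g_i(x) = a_i^T x - b_i:
  g_1((2, 2)) = -2
Stationarity residual: grad f(x) + sum_i lambda_i a_i = (0, 0)
  -> stationarity OK
Primal feasibility (all g_i <= 0): OK
Dual feasibility (all lambda_i >= 0): OK
Complementary slackness (lambda_i * g_i(x) = 0 for all i): FAILS

Verdict: the first failing condition is complementary_slackness -> comp.

comp


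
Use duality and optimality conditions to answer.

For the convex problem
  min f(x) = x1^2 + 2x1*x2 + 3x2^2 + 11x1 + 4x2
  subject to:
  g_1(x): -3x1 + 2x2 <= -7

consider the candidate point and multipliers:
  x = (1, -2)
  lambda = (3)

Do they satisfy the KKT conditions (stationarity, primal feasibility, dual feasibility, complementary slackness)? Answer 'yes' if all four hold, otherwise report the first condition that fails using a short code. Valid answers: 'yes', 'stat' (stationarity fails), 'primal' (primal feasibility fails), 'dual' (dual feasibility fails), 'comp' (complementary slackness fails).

Gradient of f: grad f(x) = Q x + c = (9, -6)
Constraint values g_i(x) = a_i^T x - b_i:
  g_1((1, -2)) = 0
Stationarity residual: grad f(x) + sum_i lambda_i a_i = (0, 0)
  -> stationarity OK
Primal feasibility (all g_i <= 0): OK
Dual feasibility (all lambda_i >= 0): OK
Complementary slackness (lambda_i * g_i(x) = 0 for all i): OK

Verdict: yes, KKT holds.

yes


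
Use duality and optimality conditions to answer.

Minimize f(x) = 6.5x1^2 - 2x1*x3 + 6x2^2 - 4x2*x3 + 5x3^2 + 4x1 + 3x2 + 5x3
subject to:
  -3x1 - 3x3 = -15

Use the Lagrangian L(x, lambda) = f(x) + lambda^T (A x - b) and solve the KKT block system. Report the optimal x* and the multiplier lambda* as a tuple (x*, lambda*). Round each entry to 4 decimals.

Form the Lagrangian:
  L(x, lambda) = (1/2) x^T Q x + c^T x + lambda^T (A x - b)
Stationarity (grad_x L = 0): Q x + c + A^T lambda = 0.
Primal feasibility: A x = b.

This gives the KKT block system:
  [ Q   A^T ] [ x     ]   [-c ]
  [ A    0  ] [ lambda ] = [ b ]

Solving the linear system:
  x*      = (2.1558, 0.6981, 2.8442)
  lambda* = (8.7792)
  f(x*)   = 78.3133

x* = (2.1558, 0.6981, 2.8442), lambda* = (8.7792)


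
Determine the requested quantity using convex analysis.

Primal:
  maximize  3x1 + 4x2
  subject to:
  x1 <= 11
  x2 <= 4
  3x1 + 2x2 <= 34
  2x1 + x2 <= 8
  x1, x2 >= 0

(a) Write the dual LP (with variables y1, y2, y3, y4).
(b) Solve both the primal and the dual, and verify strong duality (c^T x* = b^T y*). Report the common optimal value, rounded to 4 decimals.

The standard primal-dual pair for 'max c^T x s.t. A x <= b, x >= 0' is:
  Dual:  min b^T y  s.t.  A^T y >= c,  y >= 0.

So the dual LP is:
  minimize  11y1 + 4y2 + 34y3 + 8y4
  subject to:
    y1 + 3y3 + 2y4 >= 3
    y2 + 2y3 + y4 >= 4
    y1, y2, y3, y4 >= 0

Solving the primal: x* = (2, 4).
  primal value c^T x* = 22.
Solving the dual: y* = (0, 2.5, 0, 1.5).
  dual value b^T y* = 22.
Strong duality: c^T x* = b^T y*. Confirmed.

22


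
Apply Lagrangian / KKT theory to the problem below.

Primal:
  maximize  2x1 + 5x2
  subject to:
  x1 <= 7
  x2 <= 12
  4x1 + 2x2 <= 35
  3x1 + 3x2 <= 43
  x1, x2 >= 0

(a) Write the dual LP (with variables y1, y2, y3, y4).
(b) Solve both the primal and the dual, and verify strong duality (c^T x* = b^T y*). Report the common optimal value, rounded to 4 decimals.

The standard primal-dual pair for 'max c^T x s.t. A x <= b, x >= 0' is:
  Dual:  min b^T y  s.t.  A^T y >= c,  y >= 0.

So the dual LP is:
  minimize  7y1 + 12y2 + 35y3 + 43y4
  subject to:
    y1 + 4y3 + 3y4 >= 2
    y2 + 2y3 + 3y4 >= 5
    y1, y2, y3, y4 >= 0

Solving the primal: x* = (2.3333, 12).
  primal value c^T x* = 64.6667.
Solving the dual: y* = (0, 3, 0, 0.6667).
  dual value b^T y* = 64.6667.
Strong duality: c^T x* = b^T y*. Confirmed.

64.6667


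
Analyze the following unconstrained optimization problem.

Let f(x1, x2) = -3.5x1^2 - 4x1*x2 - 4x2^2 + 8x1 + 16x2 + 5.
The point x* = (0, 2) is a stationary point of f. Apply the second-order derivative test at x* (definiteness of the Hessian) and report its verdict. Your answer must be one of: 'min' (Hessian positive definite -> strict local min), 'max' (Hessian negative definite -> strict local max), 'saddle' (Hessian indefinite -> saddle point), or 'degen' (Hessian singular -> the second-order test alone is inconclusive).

Compute the Hessian H = grad^2 f:
  H = [[-7, -4], [-4, -8]]
Verify stationarity: grad f(x*) = H x* + g = (0, 0).
Eigenvalues of H: -11.5311, -3.4689.
Both eigenvalues < 0, so H is negative definite -> x* is a strict local max.

max


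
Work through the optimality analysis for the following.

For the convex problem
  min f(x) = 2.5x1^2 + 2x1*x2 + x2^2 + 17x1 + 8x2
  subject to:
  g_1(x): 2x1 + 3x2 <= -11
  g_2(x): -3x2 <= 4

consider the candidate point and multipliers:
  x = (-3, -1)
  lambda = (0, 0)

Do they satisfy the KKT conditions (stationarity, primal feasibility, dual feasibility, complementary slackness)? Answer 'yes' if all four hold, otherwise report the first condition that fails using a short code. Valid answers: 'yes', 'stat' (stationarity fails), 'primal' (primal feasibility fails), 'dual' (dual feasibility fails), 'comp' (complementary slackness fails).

Gradient of f: grad f(x) = Q x + c = (0, 0)
Constraint values g_i(x) = a_i^T x - b_i:
  g_1((-3, -1)) = 2
  g_2((-3, -1)) = -1
Stationarity residual: grad f(x) + sum_i lambda_i a_i = (0, 0)
  -> stationarity OK
Primal feasibility (all g_i <= 0): FAILS
Dual feasibility (all lambda_i >= 0): OK
Complementary slackness (lambda_i * g_i(x) = 0 for all i): OK

Verdict: the first failing condition is primal_feasibility -> primal.

primal


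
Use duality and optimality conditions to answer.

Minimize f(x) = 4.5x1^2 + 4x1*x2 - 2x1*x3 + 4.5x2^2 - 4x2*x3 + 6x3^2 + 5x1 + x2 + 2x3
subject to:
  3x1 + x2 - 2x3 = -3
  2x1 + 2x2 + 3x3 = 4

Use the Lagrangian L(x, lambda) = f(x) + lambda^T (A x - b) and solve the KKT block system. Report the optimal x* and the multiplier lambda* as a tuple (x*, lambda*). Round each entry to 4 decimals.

Form the Lagrangian:
  L(x, lambda) = (1/2) x^T Q x + c^T x + lambda^T (A x - b)
Stationarity (grad_x L = 0): Q x + c + A^T lambda = 0.
Primal feasibility: A x = b.

This gives the KKT block system:
  [ Q   A^T ] [ x     ]   [-c ]
  [ A    0  ] [ lambda ] = [ b ]

Solving the linear system:
  x*      = (-0.6792, 1.1185, 1.0405)
  lambda* = (1.4538, -2.8208)
  f(x*)   = 7.724

x* = (-0.6792, 1.1185, 1.0405), lambda* = (1.4538, -2.8208)


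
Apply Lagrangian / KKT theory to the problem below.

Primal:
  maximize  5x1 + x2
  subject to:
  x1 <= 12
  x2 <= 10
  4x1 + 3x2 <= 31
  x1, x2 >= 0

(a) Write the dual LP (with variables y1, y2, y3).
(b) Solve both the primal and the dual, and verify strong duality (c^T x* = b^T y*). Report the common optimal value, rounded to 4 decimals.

The standard primal-dual pair for 'max c^T x s.t. A x <= b, x >= 0' is:
  Dual:  min b^T y  s.t.  A^T y >= c,  y >= 0.

So the dual LP is:
  minimize  12y1 + 10y2 + 31y3
  subject to:
    y1 + 4y3 >= 5
    y2 + 3y3 >= 1
    y1, y2, y3 >= 0

Solving the primal: x* = (7.75, 0).
  primal value c^T x* = 38.75.
Solving the dual: y* = (0, 0, 1.25).
  dual value b^T y* = 38.75.
Strong duality: c^T x* = b^T y*. Confirmed.

38.75


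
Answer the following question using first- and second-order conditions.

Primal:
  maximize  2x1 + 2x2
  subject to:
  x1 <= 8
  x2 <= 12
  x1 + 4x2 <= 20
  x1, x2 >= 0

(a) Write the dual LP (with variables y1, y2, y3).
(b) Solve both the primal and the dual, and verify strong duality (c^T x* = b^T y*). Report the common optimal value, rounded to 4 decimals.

The standard primal-dual pair for 'max c^T x s.t. A x <= b, x >= 0' is:
  Dual:  min b^T y  s.t.  A^T y >= c,  y >= 0.

So the dual LP is:
  minimize  8y1 + 12y2 + 20y3
  subject to:
    y1 + y3 >= 2
    y2 + 4y3 >= 2
    y1, y2, y3 >= 0

Solving the primal: x* = (8, 3).
  primal value c^T x* = 22.
Solving the dual: y* = (1.5, 0, 0.5).
  dual value b^T y* = 22.
Strong duality: c^T x* = b^T y*. Confirmed.

22


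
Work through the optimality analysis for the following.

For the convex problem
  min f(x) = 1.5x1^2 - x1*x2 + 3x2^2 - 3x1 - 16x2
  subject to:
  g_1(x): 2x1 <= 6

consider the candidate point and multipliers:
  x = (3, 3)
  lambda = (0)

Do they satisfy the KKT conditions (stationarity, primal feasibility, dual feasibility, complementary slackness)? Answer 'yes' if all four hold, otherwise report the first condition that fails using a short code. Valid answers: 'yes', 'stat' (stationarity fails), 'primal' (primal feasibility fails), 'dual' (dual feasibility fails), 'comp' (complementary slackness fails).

Gradient of f: grad f(x) = Q x + c = (3, -1)
Constraint values g_i(x) = a_i^T x - b_i:
  g_1((3, 3)) = 0
Stationarity residual: grad f(x) + sum_i lambda_i a_i = (3, -1)
  -> stationarity FAILS
Primal feasibility (all g_i <= 0): OK
Dual feasibility (all lambda_i >= 0): OK
Complementary slackness (lambda_i * g_i(x) = 0 for all i): OK

Verdict: the first failing condition is stationarity -> stat.

stat


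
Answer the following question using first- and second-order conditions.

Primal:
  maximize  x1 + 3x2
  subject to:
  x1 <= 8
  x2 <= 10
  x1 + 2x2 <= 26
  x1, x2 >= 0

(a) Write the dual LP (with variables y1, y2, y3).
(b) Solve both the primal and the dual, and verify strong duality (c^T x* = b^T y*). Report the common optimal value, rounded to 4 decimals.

The standard primal-dual pair for 'max c^T x s.t. A x <= b, x >= 0' is:
  Dual:  min b^T y  s.t.  A^T y >= c,  y >= 0.

So the dual LP is:
  minimize  8y1 + 10y2 + 26y3
  subject to:
    y1 + y3 >= 1
    y2 + 2y3 >= 3
    y1, y2, y3 >= 0

Solving the primal: x* = (6, 10).
  primal value c^T x* = 36.
Solving the dual: y* = (0, 1, 1).
  dual value b^T y* = 36.
Strong duality: c^T x* = b^T y*. Confirmed.

36


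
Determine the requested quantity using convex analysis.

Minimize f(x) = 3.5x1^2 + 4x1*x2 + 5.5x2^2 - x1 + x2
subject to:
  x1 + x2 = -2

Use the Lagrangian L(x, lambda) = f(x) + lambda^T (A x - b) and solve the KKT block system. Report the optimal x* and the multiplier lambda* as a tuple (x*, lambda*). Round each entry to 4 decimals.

Form the Lagrangian:
  L(x, lambda) = (1/2) x^T Q x + c^T x + lambda^T (A x - b)
Stationarity (grad_x L = 0): Q x + c + A^T lambda = 0.
Primal feasibility: A x = b.

This gives the KKT block system:
  [ Q   A^T ] [ x     ]   [-c ]
  [ A    0  ] [ lambda ] = [ b ]

Solving the linear system:
  x*      = (-1.2, -0.8)
  lambda* = (12.6)
  f(x*)   = 12.8

x* = (-1.2, -0.8), lambda* = (12.6)


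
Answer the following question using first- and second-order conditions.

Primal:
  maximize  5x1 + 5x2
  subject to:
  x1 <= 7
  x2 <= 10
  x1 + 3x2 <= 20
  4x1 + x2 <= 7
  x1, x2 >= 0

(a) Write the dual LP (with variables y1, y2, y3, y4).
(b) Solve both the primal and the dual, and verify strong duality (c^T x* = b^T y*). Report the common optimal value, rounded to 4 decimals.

The standard primal-dual pair for 'max c^T x s.t. A x <= b, x >= 0' is:
  Dual:  min b^T y  s.t.  A^T y >= c,  y >= 0.

So the dual LP is:
  minimize  7y1 + 10y2 + 20y3 + 7y4
  subject to:
    y1 + y3 + 4y4 >= 5
    y2 + 3y3 + y4 >= 5
    y1, y2, y3, y4 >= 0

Solving the primal: x* = (0.0909, 6.6364).
  primal value c^T x* = 33.6364.
Solving the dual: y* = (0, 0, 1.3636, 0.9091).
  dual value b^T y* = 33.6364.
Strong duality: c^T x* = b^T y*. Confirmed.

33.6364


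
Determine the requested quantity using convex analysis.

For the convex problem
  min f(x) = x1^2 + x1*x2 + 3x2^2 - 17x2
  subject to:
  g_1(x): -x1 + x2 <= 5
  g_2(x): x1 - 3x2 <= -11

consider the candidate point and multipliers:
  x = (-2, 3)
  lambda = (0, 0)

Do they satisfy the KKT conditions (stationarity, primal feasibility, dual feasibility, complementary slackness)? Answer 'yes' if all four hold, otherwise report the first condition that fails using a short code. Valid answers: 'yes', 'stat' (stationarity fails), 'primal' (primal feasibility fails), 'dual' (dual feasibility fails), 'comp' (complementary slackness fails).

Gradient of f: grad f(x) = Q x + c = (-1, -1)
Constraint values g_i(x) = a_i^T x - b_i:
  g_1((-2, 3)) = 0
  g_2((-2, 3)) = 0
Stationarity residual: grad f(x) + sum_i lambda_i a_i = (-1, -1)
  -> stationarity FAILS
Primal feasibility (all g_i <= 0): OK
Dual feasibility (all lambda_i >= 0): OK
Complementary slackness (lambda_i * g_i(x) = 0 for all i): OK

Verdict: the first failing condition is stationarity -> stat.

stat


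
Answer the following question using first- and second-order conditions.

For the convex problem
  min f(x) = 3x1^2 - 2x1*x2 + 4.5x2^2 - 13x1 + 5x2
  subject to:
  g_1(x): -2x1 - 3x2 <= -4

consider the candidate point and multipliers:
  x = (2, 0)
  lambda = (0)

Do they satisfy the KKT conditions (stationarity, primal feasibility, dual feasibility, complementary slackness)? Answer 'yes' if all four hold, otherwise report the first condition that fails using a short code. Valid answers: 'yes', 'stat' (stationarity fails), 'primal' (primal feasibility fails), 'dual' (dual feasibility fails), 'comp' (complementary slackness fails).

Gradient of f: grad f(x) = Q x + c = (-1, 1)
Constraint values g_i(x) = a_i^T x - b_i:
  g_1((2, 0)) = 0
Stationarity residual: grad f(x) + sum_i lambda_i a_i = (-1, 1)
  -> stationarity FAILS
Primal feasibility (all g_i <= 0): OK
Dual feasibility (all lambda_i >= 0): OK
Complementary slackness (lambda_i * g_i(x) = 0 for all i): OK

Verdict: the first failing condition is stationarity -> stat.

stat


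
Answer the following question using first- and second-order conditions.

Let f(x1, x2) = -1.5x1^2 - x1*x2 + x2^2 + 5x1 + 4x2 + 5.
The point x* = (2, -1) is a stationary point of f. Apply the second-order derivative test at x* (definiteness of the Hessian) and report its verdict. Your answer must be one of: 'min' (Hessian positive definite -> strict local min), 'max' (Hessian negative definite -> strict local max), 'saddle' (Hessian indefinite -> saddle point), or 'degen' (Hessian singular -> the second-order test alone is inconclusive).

Compute the Hessian H = grad^2 f:
  H = [[-3, -1], [-1, 2]]
Verify stationarity: grad f(x*) = H x* + g = (0, 0).
Eigenvalues of H: -3.1926, 2.1926.
Eigenvalues have mixed signs, so H is indefinite -> x* is a saddle point.

saddle


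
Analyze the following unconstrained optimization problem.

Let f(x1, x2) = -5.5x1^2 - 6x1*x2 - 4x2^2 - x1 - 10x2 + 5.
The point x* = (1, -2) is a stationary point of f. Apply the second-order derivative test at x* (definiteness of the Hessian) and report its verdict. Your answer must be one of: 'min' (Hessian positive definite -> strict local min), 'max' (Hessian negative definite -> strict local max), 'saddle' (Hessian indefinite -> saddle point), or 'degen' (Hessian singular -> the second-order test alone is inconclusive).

Compute the Hessian H = grad^2 f:
  H = [[-11, -6], [-6, -8]]
Verify stationarity: grad f(x*) = H x* + g = (0, 0).
Eigenvalues of H: -15.6847, -3.3153.
Both eigenvalues < 0, so H is negative definite -> x* is a strict local max.

max
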